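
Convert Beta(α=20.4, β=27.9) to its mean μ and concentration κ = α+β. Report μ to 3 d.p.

κ = α+β = 20.4+27.9 = 48.3; μ = α/κ = 20.4/48.3 = 0.422.

μ = 0.422, κ = 48.3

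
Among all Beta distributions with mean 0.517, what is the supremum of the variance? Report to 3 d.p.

For fixed mean μ the Beta variance is μ(1−μ)/(α+β+1), increasing as α+β decreases.
Its least upper bound (not attained) is μ(1−μ) = 0.517·0.483 = 0.250.

0.250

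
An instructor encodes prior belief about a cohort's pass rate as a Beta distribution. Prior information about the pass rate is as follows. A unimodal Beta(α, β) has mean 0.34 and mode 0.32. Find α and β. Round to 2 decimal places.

Let s = α+β. Mean gives α = μs = 0.34s; mode gives (α−1)/(s−2) = 0.32.
Substituting: 0.34s − 1 = 0.32(s−2) = 0.32s − 0.64, so 0.02s = 0.36 and s = 18.0000.
Then α = 0.34×18.0000 = 6.12 and β = s−α = 11.88.

α = 6.12, β = 11.88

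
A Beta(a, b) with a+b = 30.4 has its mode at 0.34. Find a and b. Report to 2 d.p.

a = 10.66, b = 19.74

Mode = (a−1)/(κ−2) with κ = a+b, so a−1 = 0.34·28.4 = 9.66.
a = 10.66; b = κ − a = 19.74.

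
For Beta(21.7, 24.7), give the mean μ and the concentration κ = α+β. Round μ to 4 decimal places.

μ = 0.4677, κ = 46.4

κ = α+β = 21.7+24.7 = 46.4; μ = α/κ = 21.7/46.4 = 0.4677.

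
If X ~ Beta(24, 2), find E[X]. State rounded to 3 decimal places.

The Beta mean is α/(α+β) = 24/(24+2) = 0.923.

0.923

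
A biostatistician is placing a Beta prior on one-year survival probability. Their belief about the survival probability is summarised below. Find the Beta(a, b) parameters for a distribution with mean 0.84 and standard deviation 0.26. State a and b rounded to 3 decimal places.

First σ² = 0.0676. Setting a = μn, b = (1−μ)n with n = a+b,
μ(1−μ)/(n+1) = 0.0676 ⇒ n+1 = 0.1344/0.0676 = 1.9882 ⇒ n = 0.9882.
Hence a = 0.84×0.9882 = 0.830, b = 0.16×0.9882 = 0.158.

a = 0.830, b = 0.158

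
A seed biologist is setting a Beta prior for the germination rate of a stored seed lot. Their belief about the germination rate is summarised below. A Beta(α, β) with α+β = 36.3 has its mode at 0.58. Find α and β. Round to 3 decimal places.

α = 20.894, β = 15.406

Since the density peak of Beta(α,β) is at (α−1)/(α+β−2),
α = 1 + 0.58(36.3−2) = 20.894 and β = 36.3 − 20.894 = 15.406.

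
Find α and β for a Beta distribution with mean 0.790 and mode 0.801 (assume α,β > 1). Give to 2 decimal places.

α = 43.23, β = 11.49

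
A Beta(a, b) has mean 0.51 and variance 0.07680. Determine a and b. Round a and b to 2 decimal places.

By moment matching, a+b = μ(1−μ)/σ² − 1 = (0.51·0.49)/0.07680 − 1 = 3.2539 − 1 = 2.2539.
Since a/(a+b) = μ, a = 0.51·2.2539 = 1.15 and b = 0.49·2.2539 = 1.10.

a = 1.15, b = 1.10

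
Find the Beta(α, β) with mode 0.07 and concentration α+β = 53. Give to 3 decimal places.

For α,β>1 the mode is (α−1)/(α+β−2), so α = mode·(κ−2)+1 = 0.07×51+1 = 4.570.
And β = (1−mode)·(κ−2)+1 = 0.93×51+1 = 48.430.

α = 4.570, β = 48.430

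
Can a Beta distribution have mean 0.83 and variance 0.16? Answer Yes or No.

For any Beta, Var(X) < E[X]·(1−E[X]).
Here μ(1−μ) = 0.83×0.17 = 0.1411, and 0.16 ≥ 0.1411.

No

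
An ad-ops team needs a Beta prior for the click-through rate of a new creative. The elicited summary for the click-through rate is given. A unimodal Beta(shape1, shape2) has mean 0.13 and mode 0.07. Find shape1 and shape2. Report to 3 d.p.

Let s = shape1+shape2. Mean gives shape1 = μs = 0.13s; mode gives (shape1−1)/(s−2) = 0.07.
Substituting: 0.13s − 1 = 0.07(s−2) = 0.07s − 0.14, so 0.06s = 0.86 and s = 14.3333.
Then shape1 = 0.13×14.3333 = 1.863 and shape2 = s−shape1 = 12.470.

shape1 = 1.863, shape2 = 12.470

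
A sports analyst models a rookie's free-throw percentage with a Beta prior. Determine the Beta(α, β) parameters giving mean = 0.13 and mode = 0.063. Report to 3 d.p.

α = 1.696, β = 11.349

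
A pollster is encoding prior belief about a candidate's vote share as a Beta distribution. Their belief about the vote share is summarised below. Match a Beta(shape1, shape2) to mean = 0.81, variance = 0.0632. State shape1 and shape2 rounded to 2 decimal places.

Let s = shape1+shape2. The Beta variance is μ(1−μ)/(s+1).
So s+1 = μ(1−μ)/σ² = (0.81×0.19)/0.0632 = 0.1539/0.0632 = 2.4351, giving s = 1.4351.
Then shape1 = μs = 0.81×1.4351 = 1.16 and shape2 = (1−μ)s = 0.19×1.4351 = 0.27.

shape1 = 1.16, shape2 = 0.27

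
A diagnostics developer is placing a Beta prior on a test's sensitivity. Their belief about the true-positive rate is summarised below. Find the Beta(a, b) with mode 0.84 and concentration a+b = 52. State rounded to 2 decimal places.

For a,b>1 the mode is (a−1)/(a+b−2), so a = mode·(κ−2)+1 = 0.84×50+1 = 43.00.
And b = (1−mode)·(κ−2)+1 = 0.16×50+1 = 9.00.

a = 43.00, b = 9.00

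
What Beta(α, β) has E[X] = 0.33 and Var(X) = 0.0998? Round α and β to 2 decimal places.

Let s = α+β. The Beta variance is μ(1−μ)/(s+1).
So s+1 = μ(1−μ)/σ² = (0.33×0.67)/0.0998 = 0.2211/0.0998 = 2.2154, giving s = 1.2154.
Then α = μs = 0.33×1.2154 = 0.40 and β = (1−μ)s = 0.67×1.2154 = 0.81.

α = 0.40, β = 0.81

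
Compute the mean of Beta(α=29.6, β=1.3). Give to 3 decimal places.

The Beta mean is α/(α+β) = 29.6/(29.6+1.3) = 0.958.

0.958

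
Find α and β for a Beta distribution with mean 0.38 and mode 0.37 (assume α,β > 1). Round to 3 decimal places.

α = 9.880, β = 16.120

Let s = α+β. Mean gives α = μs = 0.38s; mode gives (α−1)/(s−2) = 0.37.
Substituting: 0.38s − 1 = 0.37(s−2) = 0.37s − 0.74, so 0.01s = 0.26 and s = 26.0000.
Then α = 0.38×26.0000 = 9.880 and β = s−α = 16.120.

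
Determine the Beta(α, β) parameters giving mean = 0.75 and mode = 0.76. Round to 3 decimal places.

With s = α+β: μ = α/s and mode = (α−1)/(s−2). Eliminating α = μs,
μs − 1 = m(s−2) ⇒ s(μ−m) = 1−2m ⇒ s = -0.52/-0.01 = 52.0000.
So α = μs = 39.000, β = (1−μ)s = 13.000.

α = 39.000, β = 13.000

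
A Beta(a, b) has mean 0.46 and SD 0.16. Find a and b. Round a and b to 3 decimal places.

a = 4.003, b = 4.700

σ² = 0.16² = 0.0256.
With s = a+b, Var = μ(1−μ)/(s+1), so s+1 = (0.46×0.54)/0.0256 = 9.7031 and s = 8.7031.
a = μs = 4.003, b = (1−μ)s = 4.700.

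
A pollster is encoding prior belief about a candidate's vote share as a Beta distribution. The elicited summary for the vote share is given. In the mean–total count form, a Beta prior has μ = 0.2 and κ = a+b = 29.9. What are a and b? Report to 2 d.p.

a = 5.98, b = 23.92

Split κ in proportion μ : (1−μ): a = 0.2·29.9 = 5.98, b = 29.9 − 5.98 = 23.92.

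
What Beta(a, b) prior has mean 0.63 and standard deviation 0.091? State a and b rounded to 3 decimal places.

First σ² = 0.008281. Setting a = μn, b = (1−μ)n with n = a+b,
μ(1−μ)/(n+1) = 0.008281 ⇒ n+1 = 0.2331/0.008281 = 28.1488 ⇒ n = 27.1488.
Hence a = 0.63×27.1488 = 17.104, b = 0.37×27.1488 = 10.045.

a = 17.104, b = 10.045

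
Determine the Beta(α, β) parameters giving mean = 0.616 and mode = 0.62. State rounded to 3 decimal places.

α = 36.960, β = 23.040

Let s = α+β. Mean gives α = μs = 0.616s; mode gives (α−1)/(s−2) = 0.62.
Substituting: 0.616s − 1 = 0.62(s−2) = 0.62s − 1.24, so -0.004s = -0.24 and s = 60.0000.
Then α = 0.616×60.0000 = 36.960 and β = s−α = 23.040.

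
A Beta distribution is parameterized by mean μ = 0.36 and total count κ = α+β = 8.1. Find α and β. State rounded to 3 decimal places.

α = 2.916, β = 5.184

α = μκ = 0.36×8.1 = 2.916 and β = (1−μ)κ = 0.64×8.1 = 5.184.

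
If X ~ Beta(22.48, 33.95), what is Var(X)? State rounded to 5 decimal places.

μ = 22.48/56.43 = 0.398370; Var = μ(1−μ)/(α+β+1) = 0.2396713/57.43 = 0.00417.

0.00417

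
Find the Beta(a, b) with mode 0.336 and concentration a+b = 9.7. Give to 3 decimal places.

a = 3.587, b = 6.113

Since the density peak of Beta(a,b) is at (a−1)/(a+b−2),
a = 1 + 0.336(9.7−2) = 3.587 and b = 9.7 − 3.587 = 6.113.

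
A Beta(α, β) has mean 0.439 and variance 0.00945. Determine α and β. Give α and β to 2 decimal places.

α = 11.00, β = 14.06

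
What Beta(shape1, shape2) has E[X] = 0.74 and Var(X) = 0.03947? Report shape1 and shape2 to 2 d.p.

shape1 = 2.87, shape2 = 1.01

Let s = shape1+shape2. The Beta variance is μ(1−μ)/(s+1).
So s+1 = μ(1−μ)/σ² = (0.74×0.26)/0.03947 = 0.1924/0.03947 = 4.8746, giving s = 3.8746.
Then shape1 = μs = 0.74×3.8746 = 2.87 and shape2 = (1−μ)s = 0.26×3.8746 = 1.01.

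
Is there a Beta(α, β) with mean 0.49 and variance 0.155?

Yes

The Beta variance bound is σ² < μ(1−μ).
Here μ(1−μ) = 0.49×0.51 = 0.2499, and 0.155 < 0.2499.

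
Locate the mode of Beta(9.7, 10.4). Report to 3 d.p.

0.481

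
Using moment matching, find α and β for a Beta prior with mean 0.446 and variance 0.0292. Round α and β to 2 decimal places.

Write ν = α+β; then α = μν and Var = μ(1−μ)/(ν+1).
ν = μ(1−μ)/Var − 1 = 0.247084/0.0292 − 1 = 7.4618.
α = 0.446·7.4618 = 3.33, β = 0.554·7.4618 = 4.13.

α = 3.33, β = 4.13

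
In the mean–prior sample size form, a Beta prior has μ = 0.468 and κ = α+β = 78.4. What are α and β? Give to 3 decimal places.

α = μκ = 0.468×78.4 = 36.691 and β = (1−μ)κ = 0.532×78.4 = 41.709.

α = 36.691, β = 41.709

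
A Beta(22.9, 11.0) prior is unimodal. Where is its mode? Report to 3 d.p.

0.687

The density x^(α−1)(1−x)^(β−1) is maximised at (α−1)/(α+β−2) = 21.9/31.9 = 0.687.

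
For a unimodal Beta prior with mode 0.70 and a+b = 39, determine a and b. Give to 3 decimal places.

Since the density peak of Beta(a,b) is at (a−1)/(a+b−2),
a = 1 + 0.70(39−2) = 26.900 and b = 39 − 26.900 = 12.100.

a = 26.900, b = 12.100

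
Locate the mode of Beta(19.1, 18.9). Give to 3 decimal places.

0.503

With α,β > 1, mode = (α−1)/(α+β−2) = 18.1/36.0 = 0.503.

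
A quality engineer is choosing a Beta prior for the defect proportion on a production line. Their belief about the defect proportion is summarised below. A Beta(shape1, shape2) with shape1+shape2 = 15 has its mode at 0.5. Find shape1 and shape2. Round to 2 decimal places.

Since the density peak of Beta(shape1,shape2) is at (shape1−1)/(shape1+shape2−2),
shape1 = 1 + 0.5(15−2) = 7.50 and shape2 = 15 − 7.50 = 7.50.

shape1 = 7.50, shape2 = 7.50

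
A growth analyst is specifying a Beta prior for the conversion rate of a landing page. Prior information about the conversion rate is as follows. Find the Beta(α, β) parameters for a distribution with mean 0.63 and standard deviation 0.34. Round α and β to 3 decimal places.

First σ² = 0.1156. Setting α = μn, β = (1−μ)n with n = α+β,
μ(1−μ)/(n+1) = 0.1156 ⇒ n+1 = 0.2331/0.1156 = 2.0164 ⇒ n = 1.0164.
Hence α = 0.63×1.0164 = 0.640, β = 0.37×1.0164 = 0.376.

α = 0.640, β = 0.376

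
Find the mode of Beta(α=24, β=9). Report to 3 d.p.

0.742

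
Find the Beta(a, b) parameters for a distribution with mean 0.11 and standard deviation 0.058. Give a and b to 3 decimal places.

Variance = 0.058² = 0.003364. The moment-matching identity a+b = μ(1−μ)/Var − 1 gives
a+b = 0.0979/0.003364 − 1 = 28.1023, so a = μ·28.1023 = 3.091 and b = (1−μ)·28.1023 = 25.011.

a = 3.091, b = 25.011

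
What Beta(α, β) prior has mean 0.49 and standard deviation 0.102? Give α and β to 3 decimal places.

α = 11.280, β = 11.740

Variance = 0.102² = 0.010404. The moment-matching identity α+β = μ(1−μ)/Var − 1 gives
α+β = 0.2499/0.010404 − 1 = 23.0196, so α = μ·23.0196 = 11.280 and β = (1−μ)·23.0196 = 11.740.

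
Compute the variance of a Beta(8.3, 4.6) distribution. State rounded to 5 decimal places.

μ = 8.3/12.9 = 0.643411; Var = μ(1−μ)/(α+β+1) = 0.2294333/13.9 = 0.01651.

0.01651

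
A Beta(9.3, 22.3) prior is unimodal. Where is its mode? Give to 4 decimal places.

0.2804

The density x^(α−1)(1−x)^(β−1) is maximised at (α−1)/(α+β−2) = 8.3/29.6 = 0.2804.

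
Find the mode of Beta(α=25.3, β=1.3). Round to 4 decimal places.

The density x^(α−1)(1−x)^(β−1) is maximised at (α−1)/(α+β−2) = 24.3/24.6 = 0.9878.

0.9878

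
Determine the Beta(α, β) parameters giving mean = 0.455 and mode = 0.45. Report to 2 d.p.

α = 9.10, β = 10.90

Let s = α+β. Mean gives α = μs = 0.455s; mode gives (α−1)/(s−2) = 0.45.
Substituting: 0.455s − 1 = 0.45(s−2) = 0.45s − 0.90, so 0.005s = 0.10 and s = 20.0000.
Then α = 0.455×20.0000 = 9.10 and β = s−α = 10.90.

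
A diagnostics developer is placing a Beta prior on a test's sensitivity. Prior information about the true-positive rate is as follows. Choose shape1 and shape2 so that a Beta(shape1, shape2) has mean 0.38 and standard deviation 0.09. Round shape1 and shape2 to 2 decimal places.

shape1 = 10.67, shape2 = 17.41

Variance = 0.09² = 0.0081. The moment-matching identity shape1+shape2 = μ(1−μ)/Var − 1 gives
shape1+shape2 = 0.2356/0.0081 − 1 = 28.0864, so shape1 = μ·28.0864 = 10.67 and shape2 = (1−μ)·28.0864 = 17.41.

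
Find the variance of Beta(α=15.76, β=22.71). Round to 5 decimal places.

0.00613

Var = αβ/[(α+β)²(α+β+1)] = (15.76×22.71)/(38.47²×39.47) = 357.9096/58413.267323 = 0.00613.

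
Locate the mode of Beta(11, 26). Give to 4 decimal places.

0.2857

The density x^(α−1)(1−x)^(β−1) is maximised at (α−1)/(α+β−2) = 10/35 = 0.2857.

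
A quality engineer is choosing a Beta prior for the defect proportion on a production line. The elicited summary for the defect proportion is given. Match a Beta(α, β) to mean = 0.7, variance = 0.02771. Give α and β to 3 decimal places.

α = 4.605, β = 1.974

Write ν = α+β; then α = μν and Var = μ(1−μ)/(ν+1).
ν = μ(1−μ)/Var − 1 = 0.21/0.02771 − 1 = 6.5785.
α = 0.7·6.5785 = 4.605, β = 0.3·6.5785 = 1.974.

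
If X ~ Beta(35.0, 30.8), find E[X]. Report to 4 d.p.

E[X] = α/(α+β) = 35.0/65.8 = 0.5319.

0.5319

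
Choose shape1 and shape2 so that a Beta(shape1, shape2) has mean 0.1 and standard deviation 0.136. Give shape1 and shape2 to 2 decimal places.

shape1 = 0.39, shape2 = 3.48

Variance = 0.136² = 0.018496. The moment-matching identity shape1+shape2 = μ(1−μ)/Var − 1 gives
shape1+shape2 = 0.09/0.018496 − 1 = 3.8659, so shape1 = μ·3.8659 = 0.39 and shape2 = (1−μ)·3.8659 = 3.48.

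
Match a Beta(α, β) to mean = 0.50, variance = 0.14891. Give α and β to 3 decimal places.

α = 0.339, β = 0.339

Write ν = α+β; then α = μν and Var = μ(1−μ)/(ν+1).
ν = μ(1−μ)/Var − 1 = 0.2500/0.14891 − 1 = 0.6789.
α = 0.50·0.6789 = 0.339, β = 0.50·0.6789 = 0.339.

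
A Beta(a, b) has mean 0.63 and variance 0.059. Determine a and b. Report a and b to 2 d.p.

a = 1.86, b = 1.09

Write ν = a+b; then a = μν and Var = μ(1−μ)/(ν+1).
ν = μ(1−μ)/Var − 1 = 0.2331/0.059 − 1 = 2.9508.
a = 0.63·2.9508 = 1.86, b = 0.37·2.9508 = 1.09.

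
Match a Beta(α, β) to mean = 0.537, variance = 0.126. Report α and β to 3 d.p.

α = 0.523, β = 0.451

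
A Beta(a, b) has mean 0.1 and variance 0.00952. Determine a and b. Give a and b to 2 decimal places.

Write ν = a+b; then a = μν and Var = μ(1−μ)/(ν+1).
ν = μ(1−μ)/Var − 1 = 0.09/0.00952 − 1 = 8.4538.
a = 0.1·8.4538 = 0.85, b = 0.9·8.4538 = 7.61.

a = 0.85, b = 7.61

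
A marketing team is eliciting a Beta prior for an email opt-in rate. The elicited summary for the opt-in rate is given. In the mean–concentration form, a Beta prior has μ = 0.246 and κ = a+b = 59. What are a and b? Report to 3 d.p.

a = μκ = 0.246×59 = 14.514 and b = (1−μ)κ = 0.754×59 = 44.486.

a = 14.514, b = 44.486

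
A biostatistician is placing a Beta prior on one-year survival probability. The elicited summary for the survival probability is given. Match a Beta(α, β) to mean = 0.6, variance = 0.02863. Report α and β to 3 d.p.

α = 4.430, β = 2.953

Write ν = α+β; then α = μν and Var = μ(1−μ)/(ν+1).
ν = μ(1−μ)/Var − 1 = 0.24/0.02863 − 1 = 7.3828.
α = 0.6·7.3828 = 4.430, β = 0.4·7.3828 = 2.953.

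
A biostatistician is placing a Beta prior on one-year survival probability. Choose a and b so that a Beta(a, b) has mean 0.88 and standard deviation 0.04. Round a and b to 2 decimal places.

a = 57.20, b = 7.80

First σ² = 0.0016. Setting a = μn, b = (1−μ)n with n = a+b,
μ(1−μ)/(n+1) = 0.0016 ⇒ n+1 = 0.1056/0.0016 = 66.0000 ⇒ n = 65.0000.
Hence a = 0.88×65.0000 = 57.20, b = 0.12×65.0000 = 7.80.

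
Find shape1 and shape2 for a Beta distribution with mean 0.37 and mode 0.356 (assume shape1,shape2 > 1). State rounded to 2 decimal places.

Let s = shape1+shape2. Mean gives shape1 = μs = 0.37s; mode gives (shape1−1)/(s−2) = 0.356.
Substituting: 0.37s − 1 = 0.356(s−2) = 0.356s − 0.712, so 0.014s = 0.288 and s = 20.5714.
Then shape1 = 0.37×20.5714 = 7.61 and shape2 = s−shape1 = 12.96.

shape1 = 7.61, shape2 = 12.96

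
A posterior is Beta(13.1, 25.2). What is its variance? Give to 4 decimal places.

α+β = 38.3 and αβ = 330.12, so Var = αβ/[(α+β)²(α+β+1)] = 330.12/57648.777 = 0.0057.

0.0057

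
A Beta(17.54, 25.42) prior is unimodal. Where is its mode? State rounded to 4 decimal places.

The density x^(α−1)(1−x)^(β−1) is maximised at (α−1)/(α+β−2) = 16.54/40.96 = 0.4038.

0.4038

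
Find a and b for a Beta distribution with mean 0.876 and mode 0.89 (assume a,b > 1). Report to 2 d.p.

a = 48.81, b = 6.91

Let s = a+b. Mean gives a = μs = 0.876s; mode gives (a−1)/(s−2) = 0.89.
Substituting: 0.876s − 1 = 0.89(s−2) = 0.89s − 1.78, so -0.014s = -0.78 and s = 55.7143.
Then a = 0.876×55.7143 = 48.81 and b = s−a = 6.91.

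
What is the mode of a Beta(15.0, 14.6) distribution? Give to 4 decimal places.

0.5072

With α,β > 1, mode = (α−1)/(α+β−2) = 14.0/27.6 = 0.5072.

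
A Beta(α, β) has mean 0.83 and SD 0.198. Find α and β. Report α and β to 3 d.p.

First σ² = 0.039204. Setting α = μn, β = (1−μ)n with n = α+β,
μ(1−μ)/(n+1) = 0.039204 ⇒ n+1 = 0.1411/0.039204 = 3.5991 ⇒ n = 2.5991.
Hence α = 0.83×2.5991 = 2.157, β = 0.17×2.5991 = 0.442.

α = 2.157, β = 0.442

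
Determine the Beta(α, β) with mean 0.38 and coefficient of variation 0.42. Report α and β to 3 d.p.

σ = CV·μ = 0.42×0.38 = 0.15960, so σ² = 0.025472.
s+1 = μ(1−μ)/σ² = 0.2356/0.025472 = 9.2493, so s = α+β = 8.2493.
α = μs = 3.135, β = (1−μ)s = 5.115.

α = 3.135, β = 5.115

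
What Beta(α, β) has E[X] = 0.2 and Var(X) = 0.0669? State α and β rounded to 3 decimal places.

α = 0.278, β = 1.113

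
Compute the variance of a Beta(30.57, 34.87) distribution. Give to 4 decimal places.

μ = 30.57/65.44 = 0.467145; Var = μ(1−μ)/(α+β+1) = 0.2489206/66.44 = 0.0037.

0.0037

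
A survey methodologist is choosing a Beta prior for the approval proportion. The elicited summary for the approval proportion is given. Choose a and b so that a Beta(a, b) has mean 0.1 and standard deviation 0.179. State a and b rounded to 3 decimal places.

σ² = 0.179² = 0.032041.
With s = a+b, Var = μ(1−μ)/(s+1), so s+1 = (0.1×0.9)/0.032041 = 2.8089 and s = 1.8089.
a = μs = 0.181, b = (1−μ)s = 1.628.

a = 0.181, b = 1.628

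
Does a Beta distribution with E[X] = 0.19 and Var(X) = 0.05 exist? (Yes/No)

Yes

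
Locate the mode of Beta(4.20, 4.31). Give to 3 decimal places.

With α,β > 1, mode = (α−1)/(α+β−2) = 3.20/6.51 = 0.492.

0.492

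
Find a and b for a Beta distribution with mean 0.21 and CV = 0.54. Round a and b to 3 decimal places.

a = 2.499, b = 9.402

Var = (CV·μ)² = (0.54×0.21)² = 0.012860.
a+b = μ(1−μ)/Var − 1 = 0.1659/0.012860 − 1 = 11.9009.
Thus a = 0.21·11.9009 = 2.499 and b = 0.79·11.9009 = 9.402.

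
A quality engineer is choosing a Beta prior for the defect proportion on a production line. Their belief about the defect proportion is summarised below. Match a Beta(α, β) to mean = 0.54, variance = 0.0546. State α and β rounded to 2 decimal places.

Let s = α+β. The Beta variance is μ(1−μ)/(s+1).
So s+1 = μ(1−μ)/σ² = (0.54×0.46)/0.0546 = 0.2484/0.0546 = 4.5495, giving s = 3.5495.
Then α = μs = 0.54×3.5495 = 1.92 and β = (1−μ)s = 0.46×3.5495 = 1.63.

α = 1.92, β = 1.63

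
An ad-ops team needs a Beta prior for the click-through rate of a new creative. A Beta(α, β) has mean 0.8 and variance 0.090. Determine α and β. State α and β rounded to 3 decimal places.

Write ν = α+β; then α = μν and Var = μ(1−μ)/(ν+1).
ν = μ(1−μ)/Var − 1 = 0.16/0.090 − 1 = 0.7778.
α = 0.8·0.7778 = 0.622, β = 0.2·0.7778 = 0.156.

α = 0.622, β = 0.156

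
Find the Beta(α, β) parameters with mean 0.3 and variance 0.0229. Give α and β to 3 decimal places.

Let s = α+β. The Beta variance is μ(1−μ)/(s+1).
So s+1 = μ(1−μ)/σ² = (0.3×0.7)/0.0229 = 0.21/0.0229 = 9.1703, giving s = 8.1703.
Then α = μs = 0.3×8.1703 = 2.451 and β = (1−μ)s = 0.7×8.1703 = 5.719.

α = 2.451, β = 5.719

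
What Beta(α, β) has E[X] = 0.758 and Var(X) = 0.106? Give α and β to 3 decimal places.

α = 0.554, β = 0.177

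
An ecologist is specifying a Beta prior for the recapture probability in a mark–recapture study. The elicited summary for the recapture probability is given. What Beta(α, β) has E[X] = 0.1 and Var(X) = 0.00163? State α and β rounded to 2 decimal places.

α = 5.42, β = 48.79

By moment matching, α+β = μ(1−μ)/σ² − 1 = (0.1·0.9)/0.00163 − 1 = 55.2147 − 1 = 54.2147.
Since α/(α+β) = μ, α = 0.1·54.2147 = 5.42 and β = 0.9·54.2147 = 48.79.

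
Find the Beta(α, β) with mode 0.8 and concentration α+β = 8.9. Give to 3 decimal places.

Mode = (α−1)/(κ−2) with κ = α+β, so α−1 = 0.8·6.9 = 5.520.
α = 6.520; β = κ − α = 2.380.

α = 6.520, β = 2.380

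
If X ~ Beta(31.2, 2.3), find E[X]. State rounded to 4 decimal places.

0.9313

The Beta mean is α/(α+β) = 31.2/(31.2+2.3) = 0.9313.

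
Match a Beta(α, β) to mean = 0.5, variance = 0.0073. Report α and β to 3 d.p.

By moment matching, α+β = μ(1−μ)/σ² − 1 = (0.5·0.5)/0.0073 − 1 = 34.2466 − 1 = 33.2466.
Since α/(α+β) = μ, α = 0.5·33.2466 = 16.623 and β = 0.5·33.2466 = 16.623.

α = 16.623, β = 16.623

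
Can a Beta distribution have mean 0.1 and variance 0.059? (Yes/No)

Yes

For any Beta, Var(X) < E[X]·(1−E[X]).
Here μ(1−μ) = 0.1×0.9 = 0.09, and 0.059 < 0.09.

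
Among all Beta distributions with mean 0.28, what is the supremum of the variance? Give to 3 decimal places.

For fixed mean μ the Beta variance is μ(1−μ)/(α+β+1), increasing as α+β decreases.
Its least upper bound (not attained) is μ(1−μ) = 0.28·0.72 = 0.202.

0.202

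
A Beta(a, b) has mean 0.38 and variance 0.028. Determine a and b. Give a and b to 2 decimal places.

a = 2.82, b = 4.60

Let s = a+b. The Beta variance is μ(1−μ)/(s+1).
So s+1 = μ(1−μ)/σ² = (0.38×0.62)/0.028 = 0.2356/0.028 = 8.4143, giving s = 7.4143.
Then a = μs = 0.38×7.4143 = 2.82 and b = (1−μ)s = 0.62×7.4143 = 4.60.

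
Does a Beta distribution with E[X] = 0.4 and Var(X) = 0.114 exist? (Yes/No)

The Beta variance bound is σ² < μ(1−μ).
Here μ(1−μ) = 0.4×0.6 = 0.24, and 0.114 < 0.24.

Yes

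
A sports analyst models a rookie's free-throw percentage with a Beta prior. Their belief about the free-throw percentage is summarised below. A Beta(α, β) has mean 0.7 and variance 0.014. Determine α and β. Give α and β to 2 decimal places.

Write ν = α+β; then α = μν and Var = μ(1−μ)/(ν+1).
ν = μ(1−μ)/Var − 1 = 0.21/0.014 − 1 = 14.0000.
α = 0.7·14.0000 = 9.80, β = 0.3·14.0000 = 4.20.

α = 9.80, β = 4.20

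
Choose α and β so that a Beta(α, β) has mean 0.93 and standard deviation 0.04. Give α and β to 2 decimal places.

Variance = 0.04² = 0.0016. The moment-matching identity α+β = μ(1−μ)/Var − 1 gives
α+β = 0.0651/0.0016 − 1 = 39.6875, so α = μ·39.6875 = 36.91 and β = (1−μ)·39.6875 = 2.78.

α = 36.91, β = 2.78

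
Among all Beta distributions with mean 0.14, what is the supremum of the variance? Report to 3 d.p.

For fixed mean μ the Beta variance is μ(1−μ)/(α+β+1), increasing as α+β decreases.
Its least upper bound (not attained) is μ(1−μ) = 0.14·0.86 = 0.120.

0.120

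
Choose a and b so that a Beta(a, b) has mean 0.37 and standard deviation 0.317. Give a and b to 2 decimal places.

σ² = 0.317² = 0.100489.
With s = a+b, Var = μ(1−μ)/(s+1), so s+1 = (0.37×0.63)/0.100489 = 2.3197 and s = 1.3197.
a = μs = 0.49, b = (1−μ)s = 0.83.

a = 0.49, b = 0.83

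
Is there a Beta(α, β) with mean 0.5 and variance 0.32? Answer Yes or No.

No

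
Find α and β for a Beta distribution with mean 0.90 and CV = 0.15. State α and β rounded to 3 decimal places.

Var = (CV·μ)² = (0.15×0.90)² = 0.018225.
α+β = μ(1−μ)/Var − 1 = 0.0900/0.018225 − 1 = 3.9383.
Thus α = 0.90·3.9383 = 3.544 and β = 0.10·3.9383 = 0.394.

α = 3.544, β = 0.394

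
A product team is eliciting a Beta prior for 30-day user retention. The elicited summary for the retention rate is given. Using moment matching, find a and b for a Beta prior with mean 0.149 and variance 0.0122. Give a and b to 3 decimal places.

a = 1.400, b = 7.994

Write ν = a+b; then a = μν and Var = μ(1−μ)/(ν+1).
ν = μ(1−μ)/Var − 1 = 0.126799/0.0122 − 1 = 9.3934.
a = 0.149·9.3934 = 1.400, b = 0.851·9.3934 = 7.994.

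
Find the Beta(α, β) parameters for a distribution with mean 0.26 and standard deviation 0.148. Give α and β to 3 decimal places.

α = 2.024, β = 5.760

First σ² = 0.021904. Setting α = μn, β = (1−μ)n with n = α+β,
μ(1−μ)/(n+1) = 0.021904 ⇒ n+1 = 0.1924/0.021904 = 8.7838 ⇒ n = 7.7838.
Hence α = 0.26×7.7838 = 2.024, β = 0.74×7.7838 = 5.760.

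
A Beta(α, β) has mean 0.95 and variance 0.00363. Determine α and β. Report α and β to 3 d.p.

α = 11.481, β = 0.604

Write ν = α+β; then α = μν and Var = μ(1−μ)/(ν+1).
ν = μ(1−μ)/Var − 1 = 0.0475/0.00363 − 1 = 12.0854.
α = 0.95·12.0854 = 11.481, β = 0.05·12.0854 = 0.604.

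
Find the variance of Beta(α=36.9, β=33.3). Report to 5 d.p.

0.00350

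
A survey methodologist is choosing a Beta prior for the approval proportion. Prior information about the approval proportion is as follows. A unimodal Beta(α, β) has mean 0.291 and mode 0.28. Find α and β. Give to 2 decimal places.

With s = α+β: μ = α/s and mode = (α−1)/(s−2). Eliminating α = μs,
μs − 1 = m(s−2) ⇒ s(μ−m) = 1−2m ⇒ s = 0.44/0.011 = 40.0000.
So α = μs = 11.64, β = (1−μ)s = 28.36.

α = 11.64, β = 28.36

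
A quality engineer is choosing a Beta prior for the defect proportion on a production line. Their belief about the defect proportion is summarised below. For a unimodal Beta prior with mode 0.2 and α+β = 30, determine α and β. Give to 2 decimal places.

α = 6.60, β = 23.40

For α,β>1 the mode is (α−1)/(α+β−2), so α = mode·(κ−2)+1 = 0.2×28+1 = 6.60.
And β = (1−mode)·(κ−2)+1 = 0.8×28+1 = 23.40.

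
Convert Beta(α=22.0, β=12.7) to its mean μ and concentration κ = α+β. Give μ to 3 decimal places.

κ = α+β = 22.0+12.7 = 34.7; μ = α/κ = 22.0/34.7 = 0.634.

μ = 0.634, κ = 34.7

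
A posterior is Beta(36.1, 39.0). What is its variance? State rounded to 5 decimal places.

0.00328

μ = 36.1/75.1 = 0.480692; Var = μ(1−μ)/(α+β+1) = 0.2496272/76.1 = 0.00328.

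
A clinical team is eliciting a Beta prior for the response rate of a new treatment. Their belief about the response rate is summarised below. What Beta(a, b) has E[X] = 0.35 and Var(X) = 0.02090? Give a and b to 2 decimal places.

a = 3.46, b = 6.43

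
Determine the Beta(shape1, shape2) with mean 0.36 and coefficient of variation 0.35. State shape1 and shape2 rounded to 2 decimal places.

shape1 = 4.86, shape2 = 8.65

σ = CV·μ = 0.35×0.36 = 0.12600, so σ² = 0.015876.
s+1 = μ(1−μ)/σ² = 0.2304/0.015876 = 14.5125, so s = shape1+shape2 = 13.5125.
shape1 = μs = 4.86, shape2 = (1−μ)s = 8.65.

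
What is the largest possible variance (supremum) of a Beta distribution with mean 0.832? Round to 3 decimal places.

0.140

For fixed mean μ the Beta variance is μ(1−μ)/(α+β+1), increasing as α+β decreases.
Its least upper bound (not attained) is μ(1−μ) = 0.832·0.168 = 0.140.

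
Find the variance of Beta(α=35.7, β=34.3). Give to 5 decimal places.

0.00352

μ = 35.7/70.0 = 0.510000; Var = μ(1−μ)/(α+β+1) = 0.2499000/71.0 = 0.00352.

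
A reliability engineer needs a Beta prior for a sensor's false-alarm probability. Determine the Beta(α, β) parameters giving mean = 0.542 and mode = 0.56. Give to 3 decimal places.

With s = α+β: μ = α/s and mode = (α−1)/(s−2). Eliminating α = μs,
μs − 1 = m(s−2) ⇒ s(μ−m) = 1−2m ⇒ s = -0.12/-0.018 = 6.6667.
So α = μs = 3.613, β = (1−μ)s = 3.053.

α = 3.613, β = 3.053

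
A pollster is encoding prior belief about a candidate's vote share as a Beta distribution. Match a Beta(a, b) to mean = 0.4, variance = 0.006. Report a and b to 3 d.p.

a = 15.600, b = 23.400

Write ν = a+b; then a = μν and Var = μ(1−μ)/(ν+1).
ν = μ(1−μ)/Var − 1 = 0.24/0.006 − 1 = 39.0000.
a = 0.4·39.0000 = 15.600, b = 0.6·39.0000 = 23.400.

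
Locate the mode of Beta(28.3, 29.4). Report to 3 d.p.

0.490

With α,β > 1, mode = (α−1)/(α+β−2) = 27.3/55.7 = 0.490.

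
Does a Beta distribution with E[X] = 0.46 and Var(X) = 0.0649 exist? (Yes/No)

A Beta with mean μ has variance μ(1−μ)/(α+β+1) < μ(1−μ).
Here μ(1−μ) = 0.46×0.54 = 0.2484, and 0.0649 < 0.2484.

Yes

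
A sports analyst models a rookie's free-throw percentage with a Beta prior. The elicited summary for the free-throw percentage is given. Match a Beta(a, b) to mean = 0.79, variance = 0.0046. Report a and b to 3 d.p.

By moment matching, a+b = μ(1−μ)/σ² − 1 = (0.79·0.21)/0.0046 − 1 = 36.0652 − 1 = 35.0652.
Since a/(a+b) = μ, a = 0.79·35.0652 = 27.702 and b = 0.21·35.0652 = 7.364.

a = 27.702, b = 7.364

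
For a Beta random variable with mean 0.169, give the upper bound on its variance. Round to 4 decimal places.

0.1404

For fixed mean μ the Beta variance is μ(1−μ)/(α+β+1), increasing as α+β decreases.
Its least upper bound (not attained) is μ(1−μ) = 0.169·0.831 = 0.1404.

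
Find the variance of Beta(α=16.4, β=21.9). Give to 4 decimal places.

α+β = 38.3 and αβ = 359.16, so Var = αβ/[(α+β)²(α+β+1)] = 359.16/57648.777 = 0.0062.

0.0062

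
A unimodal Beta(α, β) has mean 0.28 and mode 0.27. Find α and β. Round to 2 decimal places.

Let s = α+β. Mean gives α = μs = 0.28s; mode gives (α−1)/(s−2) = 0.27.
Substituting: 0.28s − 1 = 0.27(s−2) = 0.27s − 0.54, so 0.01s = 0.46 and s = 46.0000.
Then α = 0.28×46.0000 = 12.88 and β = s−α = 33.12.

α = 12.88, β = 33.12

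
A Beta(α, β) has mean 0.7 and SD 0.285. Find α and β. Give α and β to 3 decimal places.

α = 1.110, β = 0.476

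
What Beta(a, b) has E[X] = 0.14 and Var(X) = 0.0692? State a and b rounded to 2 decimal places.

a = 0.10, b = 0.64

Let s = a+b. The Beta variance is μ(1−μ)/(s+1).
So s+1 = μ(1−μ)/σ² = (0.14×0.86)/0.0692 = 0.1204/0.0692 = 1.7399, giving s = 0.7399.
Then a = μs = 0.14×0.7399 = 0.10 and b = (1−μ)s = 0.86×0.7399 = 0.64.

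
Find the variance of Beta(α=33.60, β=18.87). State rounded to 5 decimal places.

0.00431

μ = 33.60/52.47 = 0.640366; Var = μ(1−μ)/(α+β+1) = 0.2302974/53.47 = 0.00431.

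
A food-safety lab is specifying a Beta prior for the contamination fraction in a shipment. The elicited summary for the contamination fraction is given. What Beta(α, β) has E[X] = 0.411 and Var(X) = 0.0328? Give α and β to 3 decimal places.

α = 2.622, β = 3.758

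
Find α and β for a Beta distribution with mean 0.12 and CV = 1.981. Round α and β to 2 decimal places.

α = 0.10, β = 0.76

Var = (CV·μ)² = (1.981×0.12)² = 0.056511.
α+β = μ(1−μ)/Var − 1 = 0.1056/0.056511 − 1 = 0.8687.
Thus α = 0.12·0.8687 = 0.10 and β = 0.88·0.8687 = 0.76.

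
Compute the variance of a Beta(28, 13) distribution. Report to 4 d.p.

0.0052

Var = αβ/[(α+β)²(α+β+1)] = (28×13)/(41²×42) = 364/70602 = 0.0052.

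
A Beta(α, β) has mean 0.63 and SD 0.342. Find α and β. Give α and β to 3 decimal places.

α = 0.626, β = 0.367

Variance = 0.342² = 0.116964. The moment-matching identity α+β = μ(1−μ)/Var − 1 gives
α+β = 0.2331/0.116964 − 1 = 0.9929, so α = μ·0.9929 = 0.626 and β = (1−μ)·0.9929 = 0.367.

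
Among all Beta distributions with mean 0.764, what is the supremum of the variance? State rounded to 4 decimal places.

Var = μ(1−μ)/(α+β+1), which approaches μ(1−μ) as α+β → 0.
So the supremum is μ(1−μ) = 0.764×0.236 = 0.1803.

0.1803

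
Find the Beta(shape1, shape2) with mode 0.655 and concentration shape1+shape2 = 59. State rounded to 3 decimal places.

shape1 = 38.335, shape2 = 20.665

For shape1,shape2>1 the mode is (shape1−1)/(shape1+shape2−2), so shape1 = mode·(κ−2)+1 = 0.655×57+1 = 38.335.
And shape2 = (1−mode)·(κ−2)+1 = 0.345×57+1 = 20.665.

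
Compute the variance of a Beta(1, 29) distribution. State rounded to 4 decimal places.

Var = αβ/[(α+β)²(α+β+1)] = (1×29)/(30²×31) = 29/27900 = 0.0010.

0.0010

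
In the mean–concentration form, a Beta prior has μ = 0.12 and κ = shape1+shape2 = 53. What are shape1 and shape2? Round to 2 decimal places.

shape1 = 6.36, shape2 = 46.64

Split κ in proportion μ : (1−μ): shape1 = 0.12·53 = 6.36, shape2 = 53 − 6.36 = 46.64.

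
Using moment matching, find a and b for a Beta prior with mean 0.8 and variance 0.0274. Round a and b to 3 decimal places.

By moment matching, a+b = μ(1−μ)/σ² − 1 = (0.8·0.2)/0.0274 − 1 = 5.8394 − 1 = 4.8394.
Since a/(a+b) = μ, a = 0.8·4.8394 = 3.872 and b = 0.2·4.8394 = 0.968.

a = 3.872, b = 0.968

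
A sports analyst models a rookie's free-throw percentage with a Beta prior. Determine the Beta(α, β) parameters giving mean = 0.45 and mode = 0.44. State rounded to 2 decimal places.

α = 5.40, β = 6.60

Let s = α+β. Mean gives α = μs = 0.45s; mode gives (α−1)/(s−2) = 0.44.
Substituting: 0.45s − 1 = 0.44(s−2) = 0.44s − 0.88, so 0.01s = 0.12 and s = 12.0000.
Then α = 0.45×12.0000 = 5.40 and β = s−α = 6.60.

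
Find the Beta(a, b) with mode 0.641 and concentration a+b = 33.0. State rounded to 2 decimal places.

a = 20.87, b = 12.13

Since the density peak of Beta(a,b) is at (a−1)/(a+b−2),
a = 1 + 0.641(33.0−2) = 20.87 and b = 33.0 − 20.87 = 12.13.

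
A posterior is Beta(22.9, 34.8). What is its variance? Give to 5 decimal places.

Var = αβ/[(α+β)²(α+β+1)] = (22.9×34.8)/(57.7²×58.7) = 796.92/195429.323 = 0.00408.

0.00408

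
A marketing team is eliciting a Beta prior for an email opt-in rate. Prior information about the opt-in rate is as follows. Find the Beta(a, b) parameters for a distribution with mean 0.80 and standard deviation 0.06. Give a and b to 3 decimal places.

Variance = 0.06² = 0.0036. The moment-matching identity a+b = μ(1−μ)/Var − 1 gives
a+b = 0.1600/0.0036 − 1 = 43.4444, so a = μ·43.4444 = 34.756 and b = (1−μ)·43.4444 = 8.689.

a = 34.756, b = 8.689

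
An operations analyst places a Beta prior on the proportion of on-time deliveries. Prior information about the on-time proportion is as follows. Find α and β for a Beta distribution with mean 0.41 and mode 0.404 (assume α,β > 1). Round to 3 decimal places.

With s = α+β: μ = α/s and mode = (α−1)/(s−2). Eliminating α = μs,
μs − 1 = m(s−2) ⇒ s(μ−m) = 1−2m ⇒ s = 0.192/0.006 = 32.0000.
So α = μs = 13.120, β = (1−μ)s = 18.880.

α = 13.120, β = 18.880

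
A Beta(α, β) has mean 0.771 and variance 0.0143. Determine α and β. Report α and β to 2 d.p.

α = 8.75, β = 2.60

Let s = α+β. The Beta variance is μ(1−μ)/(s+1).
So s+1 = μ(1−μ)/σ² = (0.771×0.229)/0.0143 = 0.176559/0.0143 = 12.3468, giving s = 11.3468.
Then α = μs = 0.771×11.3468 = 8.75 and β = (1−μ)s = 0.229×11.3468 = 2.60.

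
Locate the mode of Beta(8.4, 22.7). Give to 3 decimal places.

0.254

With α,β > 1, mode = (α−1)/(α+β−2) = 7.4/29.1 = 0.254.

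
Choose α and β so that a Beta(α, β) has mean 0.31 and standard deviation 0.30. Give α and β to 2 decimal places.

α = 0.43, β = 0.95

First σ² = 0.0900. Setting α = μn, β = (1−μ)n with n = α+β,
μ(1−μ)/(n+1) = 0.0900 ⇒ n+1 = 0.2139/0.0900 = 2.3767 ⇒ n = 1.3767.
Hence α = 0.31×1.3767 = 0.43, β = 0.69×1.3767 = 0.95.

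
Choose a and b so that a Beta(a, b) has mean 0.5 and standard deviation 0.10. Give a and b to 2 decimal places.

First σ² = 0.0100. Setting a = μn, b = (1−μ)n with n = a+b,
μ(1−μ)/(n+1) = 0.0100 ⇒ n+1 = 0.25/0.0100 = 25.0000 ⇒ n = 24.0000.
Hence a = 0.5×24.0000 = 12.00, b = 0.5×24.0000 = 12.00.

a = 12.00, b = 12.00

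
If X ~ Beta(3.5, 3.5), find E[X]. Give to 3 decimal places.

0.500

E[X] = α/(α+β) = 3.5/7.0 = 0.500.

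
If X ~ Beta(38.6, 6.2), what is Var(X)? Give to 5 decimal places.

0.00260

α+β = 44.8 and αβ = 239.32, so Var = αβ/[(α+β)²(α+β+1)] = 239.32/91922.432 = 0.00260.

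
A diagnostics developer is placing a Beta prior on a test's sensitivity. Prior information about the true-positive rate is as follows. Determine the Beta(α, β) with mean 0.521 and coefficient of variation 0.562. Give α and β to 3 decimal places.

Var = (CV·μ)² = (0.562×0.521)² = 0.085733.
α+β = μ(1−μ)/Var − 1 = 0.249559/0.085733 − 1 = 1.9109.
Thus α = 0.521·1.9109 = 0.996 and β = 0.479·1.9109 = 0.915.

α = 0.996, β = 0.915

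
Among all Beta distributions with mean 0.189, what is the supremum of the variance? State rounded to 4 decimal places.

0.1533

Var = μ(1−μ)/(α+β+1), which approaches μ(1−μ) as α+β → 0.
So the supremum is μ(1−μ) = 0.189×0.811 = 0.1533.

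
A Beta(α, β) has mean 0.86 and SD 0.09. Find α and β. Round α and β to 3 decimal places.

α = 11.923, β = 1.941

First σ² = 0.0081. Setting α = μn, β = (1−μ)n with n = α+β,
μ(1−μ)/(n+1) = 0.0081 ⇒ n+1 = 0.1204/0.0081 = 14.8642 ⇒ n = 13.8642.
Hence α = 0.86×13.8642 = 11.923, β = 0.14×13.8642 = 1.941.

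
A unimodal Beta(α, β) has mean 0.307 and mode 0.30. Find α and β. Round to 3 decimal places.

With s = α+β: μ = α/s and mode = (α−1)/(s−2). Eliminating α = μs,
μs − 1 = m(s−2) ⇒ s(μ−m) = 1−2m ⇒ s = 0.40/0.007 = 57.1429.
So α = μs = 17.543, β = (1−μ)s = 39.600.

α = 17.543, β = 39.600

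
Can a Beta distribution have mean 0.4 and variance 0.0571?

Yes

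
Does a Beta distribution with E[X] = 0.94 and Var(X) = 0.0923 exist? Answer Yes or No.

For any Beta, Var(X) < E[X]·(1−E[X]).
Here μ(1−μ) = 0.94×0.06 = 0.0564, and 0.0923 ≥ 0.0564.

No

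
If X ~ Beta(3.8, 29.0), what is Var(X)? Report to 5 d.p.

0.00303

α+β = 32.8 and αβ = 110.20, so Var = αβ/[(α+β)²(α+β+1)] = 110.20/36363.392 = 0.00303.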